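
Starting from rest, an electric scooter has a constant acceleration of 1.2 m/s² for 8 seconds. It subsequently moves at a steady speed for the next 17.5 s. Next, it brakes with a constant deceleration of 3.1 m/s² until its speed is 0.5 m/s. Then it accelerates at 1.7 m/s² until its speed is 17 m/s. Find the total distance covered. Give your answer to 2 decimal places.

Phase 1 (accelerating): v₀ = 0 m/s, a = 1.2 m/s².
v = v₀ + at = 0 + (1.2)(8) = 9.60 m/s
Δx = v₀t + ½at² = 0·8 + 0.5·1.2·8² = 38.4 m

Phase 2 (constant speed): v₀ = 9.60 m/s, a = 0 m/s².
v = v₀ + at = 9.60 + (0)(17.5) = 9.60 m/s
Δx = v₀t + ½at² = 9.60·17.5 + 0.5·0·17.5² = 168 m

Phase 3 (decelerating): v₀ = 9.60 m/s, a = -3.1 m/s².
v = v₀ + at → t = (0.5 − 9.60) / -3.1 = 2.94 s
v² = v₀² + 2aΔx → Δx = (0.5² − 9.60²)/(2·-3.1) = 14.8 m

Phase 4 (accelerating): v₀ = 0.500 m/s, a = 1.7 m/s².
v = v₀ + at → t = (17 − 0.500) / 1.7 = 9.71 s
v² = v₀² + 2aΔx → Δx = (17² − 0.500²)/(2·1.7) = 84.9 m
Total distance = 38.4 + 168 + 14.8 + 84.9 = 306 m

306.15 m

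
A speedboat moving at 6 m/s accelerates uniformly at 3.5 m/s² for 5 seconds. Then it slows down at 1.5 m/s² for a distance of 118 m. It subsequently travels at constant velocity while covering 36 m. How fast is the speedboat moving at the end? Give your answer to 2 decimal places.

14.08 m/s

Phase 1 (accelerating): v₀ = 6.00 m/s, a = 3.5 m/s².
v = v₀ + at = 6.00 + (3.5)(5) = 23.5 m/s
Δx = v₀t + ½at² = 6.00·5 + 0.5·3.5·5² = 73.8 m

Phase 2 (decelerating): v₀ = 23.5 m/s, a = -1.5 m/s².
v² = v₀² + 2aΔx = 23.5² + 2·-1.5·118 = 198 → v = 14.1 m/s
t = (v − v₀)/a = (14.1 − 23.5)/-1.5 = 6.28 s

Phase 3 (constant speed): v₀ = 14.1 m/s, a = 0 m/s².
Constant speed: t = d/v = 36/14.1 = 2.56 s
Final speed = 14.1 m/s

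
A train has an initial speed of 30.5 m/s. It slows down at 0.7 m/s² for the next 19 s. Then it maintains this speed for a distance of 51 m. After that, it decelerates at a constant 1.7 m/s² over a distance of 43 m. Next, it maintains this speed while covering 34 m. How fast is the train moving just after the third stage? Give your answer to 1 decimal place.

12.2 m/s

Phase 1 (decelerating): v₀ = 30.5 m/s, a = -0.7 m/s².
v = v₀ + at = 30.5 + (-0.7)(19) = 17.2 m/s
Δx = v₀t + ½at² = 30.5·19 + 0.5·-0.7·19² = 453 m

Phase 2 (constant speed): v₀ = 17.2 m/s, a = 0 m/s².
Constant speed: t = d/v = 51/17.2 = 2.97 s

Phase 3 (decelerating): v₀ = 17.2 m/s, a = -1.7 m/s².
v² = v₀² + 2aΔx = 17.2² + 2·-1.7·43 = 150 → v = 12.2 m/s
t = (v − v₀)/a = (12.2 − 17.2)/-1.7 = 2.92 s
Speed at end of phase 3 = 12.2 m/s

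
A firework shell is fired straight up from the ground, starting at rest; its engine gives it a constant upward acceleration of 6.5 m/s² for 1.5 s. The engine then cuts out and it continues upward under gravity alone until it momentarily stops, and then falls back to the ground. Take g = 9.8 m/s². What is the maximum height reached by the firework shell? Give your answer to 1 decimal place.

12.2 m

Phase 1 (powered ascent): v₀ = 0 m/s, a = 6.5 m/s².
v = v₀ + at = 0 + (6.5)(1.5) = 9.75 m/s
Δx = v₀t + ½at² = 0·1.5 + 0.5·6.5·1.5² = 7.31 m

Phase 2 (coasting upward): v₀ = 9.75 m/s, a = -9.8 m/s².
v = v₀ + at → t = (0 − 9.75) / -9.8 = 0.995 s
v² = v₀² + 2aΔx → Δx = (0² − 9.75²)/(2·-9.8) = 4.85 m
Maximum height = 7.31 + 4.85 = 12.2 m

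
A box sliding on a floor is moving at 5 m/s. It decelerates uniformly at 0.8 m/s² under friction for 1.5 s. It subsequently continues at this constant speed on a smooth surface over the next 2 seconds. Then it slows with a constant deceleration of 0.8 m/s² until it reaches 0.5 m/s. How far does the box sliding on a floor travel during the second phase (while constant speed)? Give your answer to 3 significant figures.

Phase 1 (decelerating): v₀ = 5.00 m/s, a = -0.8 m/s².
v = v₀ + at = 5.00 + (-0.8)(1.5) = 3.80 m/s
Δx = v₀t + ½at² = 5.00·1.5 + 0.5·-0.8·1.5² = 6.60 m

Phase 2 (constant speed): v₀ = 3.80 m/s, a = 0 m/s².
v = v₀ + at = 3.80 + (0)(2) = 3.80 m/s
Δx = v₀t + ½at² = 3.80·2 + 0.5·0·2² = 7.60 m
Distance in phase 2 = 7.60 m

7.60 m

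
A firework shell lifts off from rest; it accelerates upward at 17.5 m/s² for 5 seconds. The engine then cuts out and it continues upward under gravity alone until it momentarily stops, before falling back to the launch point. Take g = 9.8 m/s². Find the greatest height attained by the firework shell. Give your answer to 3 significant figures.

609 m

Phase 1 (powered ascent): v₀ = 0 m/s, a = 17.5 m/s².
v = v₀ + at = 0 + (17.5)(5) = 87.5 m/s
Δx = v₀t + ½at² = 0·5 + 0.5·17.5·5² = 219 m

Phase 2 (coasting upward): v₀ = 87.5 m/s, a = -9.8 m/s².
v = v₀ + at → t = (0 − 87.5) / -9.8 = 8.93 s
v² = v₀² + 2aΔx → Δx = (0² − 87.5²)/(2·-9.8) = 391 m
Maximum height = 219 + 391 = 609 m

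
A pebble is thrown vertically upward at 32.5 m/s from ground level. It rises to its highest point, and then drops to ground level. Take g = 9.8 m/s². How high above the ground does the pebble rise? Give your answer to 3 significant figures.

53.9 m

Phase 1 (rising): v₀ = 32.5 m/s, a = -9.8 m/s².
v = v₀ + at → t = (0 − 32.5) / -9.8 = 3.32 s
v² = v₀² + 2aΔx → Δx = (0² − 32.5²)/(2·-9.8) = 53.9 m
Maximum height = 53.9 m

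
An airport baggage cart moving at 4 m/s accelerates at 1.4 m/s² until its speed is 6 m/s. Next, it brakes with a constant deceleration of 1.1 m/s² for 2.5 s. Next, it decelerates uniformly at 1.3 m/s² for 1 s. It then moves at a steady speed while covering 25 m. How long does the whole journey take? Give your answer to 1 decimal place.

17.7 s

Phase 1 (accelerating): v₀ = 4.00 m/s, a = 1.4 m/s².
v = v₀ + at → t = (6 − 4.00) / 1.4 = 1.43 s
v² = v₀² + 2aΔx → Δx = (6² − 4.00²)/(2·1.4) = 7.14 m

Phase 2 (decelerating): v₀ = 6.00 m/s, a = -1.1 m/s².
v = v₀ + at = 6.00 + (-1.1)(2.5) = 3.25 m/s
Δx = v₀t + ½at² = 6.00·2.5 + 0.5·-1.1·2.5² = 11.6 m

Phase 3 (decelerating): v₀ = 3.25 m/s, a = -1.3 m/s².
v = v₀ + at = 3.25 + (-1.3)(1) = 1.95 m/s
Δx = v₀t + ½at² = 3.25·1 + 0.5·-1.3·1² = 2.60 m

Phase 4 (constant speed): v₀ = 1.95 m/s, a = 0 m/s².
Constant speed: t = d/v = 25/1.95 = 12.8 s
Total time = 1.43 + 2.50 + 1.00 + 12.8 = 17.7 s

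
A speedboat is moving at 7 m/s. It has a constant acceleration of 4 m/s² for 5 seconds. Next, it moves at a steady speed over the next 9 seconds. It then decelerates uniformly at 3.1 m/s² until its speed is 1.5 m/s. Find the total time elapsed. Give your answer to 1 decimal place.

Phase 1 (accelerating): v₀ = 7.00 m/s, a = 4 m/s².
v = v₀ + at = 7.00 + (4)(5) = 27.0 m/s
Δx = v₀t + ½at² = 7.00·5 + 0.5·4·5² = 85.0 m

Phase 2 (constant speed): v₀ = 27.0 m/s, a = 0 m/s².
v = v₀ + at = 27.0 + (0)(9) = 27.0 m/s
Δx = v₀t + ½at² = 27.0·9 + 0.5·0·9² = 243 m

Phase 3 (decelerating): v₀ = 27.0 m/s, a = -3.1 m/s².
v = v₀ + at → t = (1.5 − 27.0) / -3.1 = 8.23 s
v² = v₀² + 2aΔx → Δx = (1.5² − 27.0²)/(2·-3.1) = 117 m
Total time = 5.00 + 9.00 + 8.23 = 22.2 s

22.2 s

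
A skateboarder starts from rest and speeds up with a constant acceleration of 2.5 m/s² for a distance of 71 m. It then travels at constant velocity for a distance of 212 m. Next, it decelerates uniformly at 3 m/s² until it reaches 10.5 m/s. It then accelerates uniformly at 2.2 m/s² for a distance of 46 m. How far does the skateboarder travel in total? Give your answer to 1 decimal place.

369.8 m

Phase 1 (accelerating): v₀ = 0 m/s, a = 2.5 m/s².
v² = v₀² + 2aΔx = 0² + 2·2.5·71 = 355 → v = 18.8 m/s
t = (v − v₀)/a = (18.8 − 0)/2.5 = 7.54 s

Phase 2 (constant speed): v₀ = 18.8 m/s, a = 0 m/s².
Constant speed: t = d/v = 212/18.8 = 11.3 s

Phase 3 (decelerating): v₀ = 18.8 m/s, a = -3 m/s².
v = v₀ + at → t = (10.5 − 18.8) / -3 = 2.78 s
v² = v₀² + 2aΔx → Δx = (10.5² − 18.8²)/(2·-3) = 40.8 m

Phase 4 (accelerating): v₀ = 10.5 m/s, a = 2.2 m/s².
v² = v₀² + 2aΔx = 10.5² + 2·2.2·46 = 313 → v = 17.7 m/s
t = (v − v₀)/a = (17.7 − 10.5)/2.2 = 3.26 s
Total distance = 71.0 + 212 + 40.8 + 46.0 = 370 m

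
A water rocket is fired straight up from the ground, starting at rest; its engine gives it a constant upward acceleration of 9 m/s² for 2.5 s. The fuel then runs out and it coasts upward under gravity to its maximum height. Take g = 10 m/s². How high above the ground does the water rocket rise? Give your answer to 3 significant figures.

53.4 m

Phase 1 (powered ascent): v₀ = 0 m/s, a = 9 m/s².
v = v₀ + at = 0 + (9)(2.5) = 22.5 m/s
Δx = v₀t + ½at² = 0·2.5 + 0.5·9·2.5² = 28.1 m

Phase 2 (coasting upward): v₀ = 22.5 m/s, a = -10 m/s².
v = v₀ + at → t = (0 − 22.5) / -10 = 2.25 s
v² = v₀² + 2aΔx → Δx = (0² − 22.5²)/(2·-10) = 25.3 m
Maximum height = 28.1 + 25.3 = 53.4 m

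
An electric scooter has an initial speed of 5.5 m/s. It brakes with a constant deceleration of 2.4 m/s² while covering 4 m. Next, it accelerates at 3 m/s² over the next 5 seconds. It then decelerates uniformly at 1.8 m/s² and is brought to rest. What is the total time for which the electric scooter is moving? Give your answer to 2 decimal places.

16.09 s

Phase 1 (decelerating): v₀ = 5.50 m/s, a = -2.4 m/s².
v² = v₀² + 2aΔx = 5.50² + 2·-2.4·4 = 11.1 → v = 3.32 m/s
t = (v − v₀)/a = (3.32 − 5.50)/-2.4 = 0.907 s

Phase 2 (accelerating): v₀ = 3.32 m/s, a = 3 m/s².
v = v₀ + at = 3.32 + (3)(5) = 18.3 m/s
Δx = v₀t + ½at² = 3.32·5 + 0.5·3·5² = 54.1 m

Phase 3 (decelerating): v₀ = 18.3 m/s, a = -1.8 m/s².
v = v₀ + at → t = (0 − 18.3) / -1.8 = 10.2 s
v² = v₀² + 2aΔx → Δx = (0² − 18.3²)/(2·-1.8) = 93.3 m
Total time = 0.907 + 5.00 + 10.2 = 16.1 s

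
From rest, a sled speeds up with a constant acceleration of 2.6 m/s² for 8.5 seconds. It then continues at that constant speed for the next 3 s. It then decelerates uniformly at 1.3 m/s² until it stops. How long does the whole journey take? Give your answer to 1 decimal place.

28.5 s

Phase 1 (accelerating): v₀ = 0 m/s, a = 2.6 m/s².
v = v₀ + at = 0 + (2.6)(8.5) = 22.1 m/s
Δx = v₀t + ½at² = 0·8.5 + 0.5·2.6·8.5² = 93.9 m

Phase 2 (constant speed): v₀ = 22.1 m/s, a = 0 m/s².
v = v₀ + at = 22.1 + (0)(3) = 22.1 m/s
Δx = v₀t + ½at² = 22.1·3 + 0.5·0·3² = 66.3 m

Phase 3 (decelerating): v₀ = 22.1 m/s, a = -1.3 m/s².
v = v₀ + at → t = (0 − 22.1) / -1.3 = 17.0 s
v² = v₀² + 2aΔx → Δx = (0² − 22.1²)/(2·-1.3) = 188 m
Total time = 8.50 + 3.00 + 17.0 = 28.5 s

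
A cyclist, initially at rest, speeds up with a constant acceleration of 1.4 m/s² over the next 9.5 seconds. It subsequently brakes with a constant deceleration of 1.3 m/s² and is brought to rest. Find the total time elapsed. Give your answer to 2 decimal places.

Phase 1 (accelerating): v₀ = 0 m/s, a = 1.4 m/s².
v = v₀ + at = 0 + (1.4)(9.5) = 13.3 m/s
Δx = v₀t + ½at² = 0·9.5 + 0.5·1.4·9.5² = 63.2 m

Phase 2 (decelerating): v₀ = 13.3 m/s, a = -1.3 m/s².
v = v₀ + at → t = (0 − 13.3) / -1.3 = 10.2 s
v² = v₀² + 2aΔx → Δx = (0² − 13.3²)/(2·-1.3) = 68.0 m
Total time = 9.50 + 10.2 = 19.7 s

19.73 s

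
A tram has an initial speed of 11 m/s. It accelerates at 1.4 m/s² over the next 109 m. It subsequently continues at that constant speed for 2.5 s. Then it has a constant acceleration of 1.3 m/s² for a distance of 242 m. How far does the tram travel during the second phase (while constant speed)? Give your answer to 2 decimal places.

Phase 1 (accelerating): v₀ = 11.0 m/s, a = 1.4 m/s².
v² = v₀² + 2aΔx = 11.0² + 2·1.4·109 = 426 → v = 20.6 m/s
t = (v − v₀)/a = (20.6 − 11.0)/1.4 = 6.89 s

Phase 2 (constant speed): v₀ = 20.6 m/s, a = 0 m/s².
v = v₀ + at = 20.6 + (0)(2.5) = 20.6 m/s
Δx = v₀t + ½at² = 20.6·2.5 + 0.5·0·2.5² = 51.6 m
Distance in phase 2 = 51.6 m

51.61 m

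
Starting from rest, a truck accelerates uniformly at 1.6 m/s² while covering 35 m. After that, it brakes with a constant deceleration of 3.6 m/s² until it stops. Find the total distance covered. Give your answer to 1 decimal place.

50.6 m

Phase 1 (accelerating): v₀ = 0 m/s, a = 1.6 m/s².
v² = v₀² + 2aΔx = 0² + 2·1.6·35 = 112 → v = 10.6 m/s
t = (v − v₀)/a = (10.6 − 0)/1.6 = 6.61 s

Phase 2 (decelerating): v₀ = 10.6 m/s, a = -3.6 m/s².
v = v₀ + at → t = (0 − 10.6) / -3.6 = 2.94 s
v² = v₀² + 2aΔx → Δx = (0² − 10.6²)/(2·-3.6) = 15.6 m
Total distance = 35.0 + 15.6 = 50.6 m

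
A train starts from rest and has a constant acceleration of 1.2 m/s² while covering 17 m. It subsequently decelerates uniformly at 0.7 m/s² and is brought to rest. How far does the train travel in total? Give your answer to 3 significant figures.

46.1 m

Phase 1 (accelerating): v₀ = 0 m/s, a = 1.2 m/s².
v² = v₀² + 2aΔx = 0² + 2·1.2·17 = 40.8 → v = 6.39 m/s
t = (v − v₀)/a = (6.39 − 0)/1.2 = 5.32 s

Phase 2 (decelerating): v₀ = 6.39 m/s, a = -0.7 m/s².
v = v₀ + at → t = (0 − 6.39) / -0.7 = 9.12 s
v² = v₀² + 2aΔx → Δx = (0² − 6.39²)/(2·-0.7) = 29.1 m
Total distance = 17.0 + 29.1 = 46.1 m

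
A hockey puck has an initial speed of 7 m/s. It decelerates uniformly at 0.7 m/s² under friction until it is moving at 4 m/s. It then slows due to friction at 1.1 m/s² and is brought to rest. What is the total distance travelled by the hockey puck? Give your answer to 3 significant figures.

30.8 m

Phase 1 (decelerating): v₀ = 7.00 m/s, a = -0.7 m/s².
v = v₀ + at → t = (4 − 7.00) / -0.7 = 4.29 s
v² = v₀² + 2aΔx → Δx = (4² − 7.00²)/(2·-0.7) = 23.6 m

Phase 2 (decelerating): v₀ = 4.00 m/s, a = -1.1 m/s².
v = v₀ + at → t = (0 − 4.00) / -1.1 = 3.64 s
v² = v₀² + 2aΔx → Δx = (0² − 4.00²)/(2·-1.1) = 7.27 m
Total distance = 23.6 + 7.27 = 30.8 m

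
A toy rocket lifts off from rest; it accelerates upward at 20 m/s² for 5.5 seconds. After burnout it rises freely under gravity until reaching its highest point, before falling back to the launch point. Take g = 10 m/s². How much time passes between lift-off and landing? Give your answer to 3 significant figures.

Phase 1 (powered ascent): v₀ = 0 m/s, a = 20 m/s².
v = v₀ + at = 0 + (20)(5.5) = 110 m/s
Δx = v₀t + ½at² = 0·5.5 + 0.5·20·5.5² = 302 m

Phase 2 (coasting upward): v₀ = 110 m/s, a = -10 m/s².
v = v₀ + at → t = (0 − 110) / -10 = 11.0 s
v² = v₀² + 2aΔx → Δx = (0² − 110²)/(2·-10) = 605 m

Phase 3 (free fall): v₀ = 0 m/s, a = -10 m/s².
Falls 908 m from rest: t = √(2·908/10) = 13.5 s; v = g·t = 135 m/s.
Total time = 5.50 + 11.0 + 13.5 = 30.0 s

30.0 s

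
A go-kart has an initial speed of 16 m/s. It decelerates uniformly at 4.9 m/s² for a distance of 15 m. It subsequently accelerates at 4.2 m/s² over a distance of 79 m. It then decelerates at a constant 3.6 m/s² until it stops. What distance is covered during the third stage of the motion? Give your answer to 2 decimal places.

107.31 m

Phase 1 (decelerating): v₀ = 16.0 m/s, a = -4.9 m/s².
v² = v₀² + 2aΔx = 16.0² + 2·-4.9·15 = 109 → v = 10.4 m/s
t = (v − v₀)/a = (10.4 − 16.0)/-4.9 = 1.13 s

Phase 2 (accelerating): v₀ = 10.4 m/s, a = 4.2 m/s².
v² = v₀² + 2aΔx = 10.4² + 2·4.2·79 = 773 → v = 27.8 m/s
t = (v − v₀)/a = (27.8 − 10.4)/4.2 = 4.13 s

Phase 3 (decelerating): v₀ = 27.8 m/s, a = -3.6 m/s².
v = v₀ + at → t = (0 − 27.8) / -3.6 = 7.72 s
v² = v₀² + 2aΔx → Δx = (0² − 27.8²)/(2·-3.6) = 107 m
Distance in phase 3 = 107 m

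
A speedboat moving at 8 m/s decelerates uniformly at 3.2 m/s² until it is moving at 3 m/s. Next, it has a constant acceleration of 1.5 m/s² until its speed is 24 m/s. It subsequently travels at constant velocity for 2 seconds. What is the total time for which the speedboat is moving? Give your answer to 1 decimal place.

Phase 1 (decelerating): v₀ = 8.00 m/s, a = -3.2 m/s².
v = v₀ + at → t = (3 − 8.00) / -3.2 = 1.56 s
v² = v₀² + 2aΔx → Δx = (3² − 8.00²)/(2·-3.2) = 8.59 m

Phase 2 (accelerating): v₀ = 3.00 m/s, a = 1.5 m/s².
v = v₀ + at → t = (24 − 3.00) / 1.5 = 14.0 s
v² = v₀² + 2aΔx → Δx = (24² − 3.00²)/(2·1.5) = 189 m

Phase 3 (constant speed): v₀ = 24.0 m/s, a = 0 m/s².
v = v₀ + at = 24.0 + (0)(2) = 24.0 m/s
Δx = v₀t + ½at² = 24.0·2 + 0.5·0·2² = 48.0 m
Total time = 1.56 + 14.0 + 2.00 = 17.6 s

17.6 s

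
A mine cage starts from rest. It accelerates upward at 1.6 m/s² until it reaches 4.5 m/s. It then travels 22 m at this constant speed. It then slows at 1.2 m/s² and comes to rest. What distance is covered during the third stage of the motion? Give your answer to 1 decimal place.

8.4 m

Phase 1 (accelerating): v₀ = 0 m/s, a = 1.6 m/s².
v = v₀ + at → t = (4.5 − 0) / 1.6 = 2.81 s
v² = v₀² + 2aΔx → Δx = (4.5² − 0²)/(2·1.6) = 6.33 m

Phase 2 (constant speed): v₀ = 4.50 m/s, a = 0 m/s².
Constant speed: t = d/v = 22/4.50 = 4.89 s

Phase 3 (decelerating): v₀ = 4.50 m/s, a = -1.2 m/s².
v = v₀ + at → t = (0 − 4.50) / -1.2 = 3.75 s
v² = v₀² + 2aΔx → Δx = (0² − 4.50²)/(2·-1.2) = 8.44 m
Distance in phase 3 = 8.44 m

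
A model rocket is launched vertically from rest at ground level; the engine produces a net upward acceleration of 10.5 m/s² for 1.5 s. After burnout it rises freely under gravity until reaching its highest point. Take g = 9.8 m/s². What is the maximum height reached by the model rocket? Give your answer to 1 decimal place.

24.5 m

Phase 1 (powered ascent): v₀ = 0 m/s, a = 10.5 m/s².
v = v₀ + at = 0 + (10.5)(1.5) = 15.8 m/s
Δx = v₀t + ½at² = 0·1.5 + 0.5·10.5·1.5² = 11.8 m

Phase 2 (coasting upward): v₀ = 15.8 m/s, a = -9.8 m/s².
v = v₀ + at → t = (0 − 15.8) / -9.8 = 1.61 s
v² = v₀² + 2aΔx → Δx = (0² − 15.8²)/(2·-9.8) = 12.7 m
Maximum height = 11.8 + 12.7 = 24.5 m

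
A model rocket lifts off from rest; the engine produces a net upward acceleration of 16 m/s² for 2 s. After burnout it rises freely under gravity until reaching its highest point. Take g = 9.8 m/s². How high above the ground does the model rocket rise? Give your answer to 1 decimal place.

Phase 1 (powered ascent): v₀ = 0 m/s, a = 16 m/s².
v = v₀ + at = 0 + (16)(2) = 32.0 m/s
Δx = v₀t + ½at² = 0·2 + 0.5·16·2² = 32.0 m

Phase 2 (coasting upward): v₀ = 32.0 m/s, a = -9.8 m/s².
v = v₀ + at → t = (0 − 32.0) / -9.8 = 3.27 s
v² = v₀² + 2aΔx → Δx = (0² − 32.0²)/(2·-9.8) = 52.2 m
Maximum height = 32.0 + 52.2 = 84.2 m

84.2 m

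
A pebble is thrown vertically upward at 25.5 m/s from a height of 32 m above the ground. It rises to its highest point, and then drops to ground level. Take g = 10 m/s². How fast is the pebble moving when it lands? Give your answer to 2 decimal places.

Phase 1 (rising): v₀ = 25.5 m/s, a = -10 m/s².
v = v₀ + at → t = (0 − 25.5) / -10 = 2.55 s
v² = v₀² + 2aΔx → Δx = (0² − 25.5²)/(2·-10) = 32.5 m

Phase 2 (falling): v₀ = 0 m/s, a = -10 m/s².
Falls 64.5 m from rest: t = √(2·64.5/10) = 3.59 s; v = g·t = 35.9 m/s.
Final speed = 35.9 m/s

35.92 m/s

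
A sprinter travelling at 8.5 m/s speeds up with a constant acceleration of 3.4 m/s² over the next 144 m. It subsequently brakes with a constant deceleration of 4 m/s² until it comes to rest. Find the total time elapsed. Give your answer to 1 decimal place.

15.1 s

Phase 1 (accelerating): v₀ = 8.50 m/s, a = 3.4 m/s².
v² = v₀² + 2aΔx = 8.50² + 2·3.4·144 = 1050 → v = 32.4 m/s
t = (v − v₀)/a = (32.4 − 8.50)/3.4 = 7.04 s

Phase 2 (decelerating): v₀ = 32.4 m/s, a = -4 m/s².
v = v₀ + at → t = (0 − 32.4) / -4 = 8.11 s
v² = v₀² + 2aΔx → Δx = (0² − 32.4²)/(2·-4) = 131 m
Total time = 7.04 + 8.11 = 15.1 s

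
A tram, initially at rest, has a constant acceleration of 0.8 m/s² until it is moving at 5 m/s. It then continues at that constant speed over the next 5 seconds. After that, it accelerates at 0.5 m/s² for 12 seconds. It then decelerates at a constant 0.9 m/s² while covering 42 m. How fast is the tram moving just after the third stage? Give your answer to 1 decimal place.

Phase 1 (accelerating): v₀ = 0 m/s, a = 0.8 m/s².
v = v₀ + at → t = (5 − 0) / 0.8 = 6.25 s
v² = v₀² + 2aΔx → Δx = (5² − 0²)/(2·0.8) = 15.6 m

Phase 2 (constant speed): v₀ = 5.00 m/s, a = 0 m/s².
v = v₀ + at = 5.00 + (0)(5) = 5.00 m/s
Δx = v₀t + ½at² = 5.00·5 + 0.5·0·5² = 25.0 m

Phase 3 (accelerating): v₀ = 5.00 m/s, a = 0.5 m/s².
v = v₀ + at = 5.00 + (0.5)(12) = 11.0 m/s
Δx = v₀t + ½at² = 5.00·12 + 0.5·0.5·12² = 96.0 m
Speed at end of phase 3 = 11.0 m/s

11.0 m/s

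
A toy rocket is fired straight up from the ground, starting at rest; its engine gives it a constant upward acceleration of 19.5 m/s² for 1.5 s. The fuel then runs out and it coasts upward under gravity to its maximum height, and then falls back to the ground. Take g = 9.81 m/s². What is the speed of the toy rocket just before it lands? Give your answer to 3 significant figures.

Phase 1 (powered ascent): v₀ = 0 m/s, a = 19.5 m/s².
v = v₀ + at = 0 + (19.5)(1.5) = 29.2 m/s
Δx = v₀t + ½at² = 0·1.5 + 0.5·19.5·1.5² = 21.9 m

Phase 2 (coasting upward): v₀ = 29.2 m/s, a = -9.81 m/s².
v = v₀ + at → t = (0 − 29.2) / -9.81 = 2.98 s
v² = v₀² + 2aΔx → Δx = (0² − 29.2²)/(2·-9.81) = 43.6 m

Phase 3 (free fall): v₀ = 0 m/s, a = -9.81 m/s².
Falls 65.5 m from rest: t = √(2·65.5/9.81) = 3.66 s; v = g·t = 35.9 m/s.
Impact speed = 35.9 m/s

35.9 m/s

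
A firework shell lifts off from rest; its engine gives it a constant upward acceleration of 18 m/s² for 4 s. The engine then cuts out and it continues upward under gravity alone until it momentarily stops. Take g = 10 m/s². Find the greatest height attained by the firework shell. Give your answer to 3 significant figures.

403 m

Phase 1 (powered ascent): v₀ = 0 m/s, a = 18 m/s².
v = v₀ + at = 0 + (18)(4) = 72.0 m/s
Δx = v₀t + ½at² = 0·4 + 0.5·18·4² = 144 m

Phase 2 (coasting upward): v₀ = 72.0 m/s, a = -10 m/s².
v = v₀ + at → t = (0 − 72.0) / -10 = 7.20 s
v² = v₀² + 2aΔx → Δx = (0² − 72.0²)/(2·-10) = 259 m
Maximum height = 144 + 259 = 403 m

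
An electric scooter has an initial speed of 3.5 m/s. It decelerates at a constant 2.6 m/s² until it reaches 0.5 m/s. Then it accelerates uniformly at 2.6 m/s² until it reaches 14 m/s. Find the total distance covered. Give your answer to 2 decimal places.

39.95 m

Phase 1 (decelerating): v₀ = 3.50 m/s, a = -2.6 m/s².
v = v₀ + at → t = (0.5 − 3.50) / -2.6 = 1.15 s
v² = v₀² + 2aΔx → Δx = (0.5² − 3.50²)/(2·-2.6) = 2.31 m

Phase 2 (accelerating): v₀ = 0.500 m/s, a = 2.6 m/s².
v = v₀ + at → t = (14 − 0.500) / 2.6 = 5.19 s
v² = v₀² + 2aΔx → Δx = (14² − 0.500²)/(2·2.6) = 37.6 m
Total distance = 2.31 + 37.6 = 40.0 m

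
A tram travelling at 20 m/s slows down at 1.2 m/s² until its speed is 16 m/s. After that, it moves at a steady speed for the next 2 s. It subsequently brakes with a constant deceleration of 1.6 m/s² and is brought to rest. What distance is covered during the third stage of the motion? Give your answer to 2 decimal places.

Phase 1 (decelerating): v₀ = 20.0 m/s, a = -1.2 m/s².
v = v₀ + at → t = (16 − 20.0) / -1.2 = 3.33 s
v² = v₀² + 2aΔx → Δx = (16² − 20.0²)/(2·-1.2) = 60.0 m

Phase 2 (constant speed): v₀ = 16.0 m/s, a = 0 m/s².
v = v₀ + at = 16.0 + (0)(2) = 16.0 m/s
Δx = v₀t + ½at² = 16.0·2 + 0.5·0·2² = 32.0 m

Phase 3 (decelerating): v₀ = 16.0 m/s, a = -1.6 m/s².
v = v₀ + at → t = (0 − 16.0) / -1.6 = 10.0 s
v² = v₀² + 2aΔx → Δx = (0² − 16.0²)/(2·-1.6) = 80.0 m
Distance in phase 3 = 80.0 m

80.00 m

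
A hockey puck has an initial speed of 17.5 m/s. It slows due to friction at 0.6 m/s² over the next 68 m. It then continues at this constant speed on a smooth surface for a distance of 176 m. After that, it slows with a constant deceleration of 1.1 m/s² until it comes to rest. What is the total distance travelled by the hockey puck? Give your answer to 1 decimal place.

Phase 1 (decelerating): v₀ = 17.5 m/s, a = -0.6 m/s².
v² = v₀² + 2aΔx = 17.5² + 2·-0.6·68 = 225 → v = 15.0 m/s
t = (v − v₀)/a = (15.0 − 17.5)/-0.6 = 4.19 s

Phase 2 (constant speed): v₀ = 15.0 m/s, a = 0 m/s².
Constant speed: t = d/v = 176/15.0 = 11.7 s

Phase 3 (decelerating): v₀ = 15.0 m/s, a = -1.1 m/s².
v = v₀ + at → t = (0 − 15.0) / -1.1 = 13.6 s
v² = v₀² + 2aΔx → Δx = (0² − 15.0²)/(2·-1.1) = 102 m
Total distance = 68.0 + 176 + 102 = 346 m

346.1 m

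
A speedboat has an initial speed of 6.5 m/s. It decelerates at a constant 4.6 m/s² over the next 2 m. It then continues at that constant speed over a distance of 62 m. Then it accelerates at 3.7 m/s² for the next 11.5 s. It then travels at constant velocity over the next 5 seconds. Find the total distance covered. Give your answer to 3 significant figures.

Phase 1 (decelerating): v₀ = 6.50 m/s, a = -4.6 m/s².
v² = v₀² + 2aΔx = 6.50² + 2·-4.6·2 = 23.9 → v = 4.88 m/s
t = (v − v₀)/a = (4.88 − 6.50)/-4.6 = 0.351 s

Phase 2 (constant speed): v₀ = 4.88 m/s, a = 0 m/s².
Constant speed: t = d/v = 62/4.88 = 12.7 s

Phase 3 (accelerating): v₀ = 4.88 m/s, a = 3.7 m/s².
v = v₀ + at = 4.88 + (3.7)(11.5) = 47.4 m/s
Δx = v₀t + ½at² = 4.88·11.5 + 0.5·3.7·11.5² = 301 m

Phase 4 (constant speed): v₀ = 47.4 m/s, a = 0 m/s².
v = v₀ + at = 47.4 + (0)(5) = 47.4 m/s
Δx = v₀t + ½at² = 47.4·5 + 0.5·0·5² = 237 m
Total distance = 2.00 + 62.0 + 301 + 237 = 602 m

602 m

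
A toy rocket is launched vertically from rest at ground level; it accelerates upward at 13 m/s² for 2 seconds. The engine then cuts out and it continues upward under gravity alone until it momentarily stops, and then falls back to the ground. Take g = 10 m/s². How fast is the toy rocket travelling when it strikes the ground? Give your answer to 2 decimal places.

Phase 1 (powered ascent): v₀ = 0 m/s, a = 13 m/s².
v = v₀ + at = 0 + (13)(2) = 26.0 m/s
Δx = v₀t + ½at² = 0·2 + 0.5·13·2² = 26.0 m

Phase 2 (coasting upward): v₀ = 26.0 m/s, a = -10 m/s².
v = v₀ + at → t = (0 − 26.0) / -10 = 2.60 s
v² = v₀² + 2aΔx → Δx = (0² − 26.0²)/(2·-10) = 33.8 m

Phase 3 (free fall): v₀ = 0 m/s, a = -10 m/s².
Falls 59.8 m from rest: t = √(2·59.8/10) = 3.46 s; v = g·t = 34.6 m/s.
Impact speed = 34.6 m/s

34.58 m/s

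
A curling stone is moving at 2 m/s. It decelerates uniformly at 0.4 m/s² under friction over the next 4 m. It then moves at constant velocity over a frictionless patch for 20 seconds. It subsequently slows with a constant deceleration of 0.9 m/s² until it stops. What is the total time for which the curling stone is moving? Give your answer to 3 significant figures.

23.8 s

Phase 1 (decelerating): v₀ = 2.00 m/s, a = -0.4 m/s².
v² = v₀² + 2aΔx = 2.00² + 2·-0.4·4 = 0.800 → v = 0.894 m/s
t = (v − v₀)/a = (0.894 − 2.00)/-0.4 = 2.76 s

Phase 2 (constant speed): v₀ = 0.894 m/s, a = 0 m/s².
v = v₀ + at = 0.894 + (0)(20) = 0.894 m/s
Δx = v₀t + ½at² = 0.894·20 + 0.5·0·20² = 17.9 m

Phase 3 (decelerating): v₀ = 0.894 m/s, a = -0.9 m/s².
v = v₀ + at → t = (0 − 0.894) / -0.9 = 0.994 s
v² = v₀² + 2aΔx → Δx = (0² − 0.894²)/(2·-0.9) = 0.444 m
Total time = 2.76 + 20.0 + 0.994 = 23.8 s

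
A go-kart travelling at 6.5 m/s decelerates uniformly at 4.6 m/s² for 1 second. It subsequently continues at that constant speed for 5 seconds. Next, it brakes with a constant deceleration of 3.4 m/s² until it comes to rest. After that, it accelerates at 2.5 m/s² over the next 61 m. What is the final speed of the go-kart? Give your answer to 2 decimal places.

17.46 m/s

Phase 1 (decelerating): v₀ = 6.50 m/s, a = -4.6 m/s².
v = v₀ + at = 6.50 + (-4.6)(1) = 1.90 m/s
Δx = v₀t + ½at² = 6.50·1 + 0.5·-4.6·1² = 4.20 m

Phase 2 (constant speed): v₀ = 1.90 m/s, a = 0 m/s².
v = v₀ + at = 1.90 + (0)(5) = 1.90 m/s
Δx = v₀t + ½at² = 1.90·5 + 0.5·0·5² = 9.50 m

Phase 3 (decelerating): v₀ = 1.90 m/s, a = -3.4 m/s².
v = v₀ + at → t = (0 − 1.90) / -3.4 = 0.559 s
v² = v₀² + 2aΔx → Δx = (0² − 1.90²)/(2·-3.4) = 0.531 m

Phase 4 (accelerating): v₀ = 0 m/s, a = 2.5 m/s².
v² = v₀² + 2aΔx = 0² + 2·2.5·61 = 305 → v = 17.5 m/s
t = (v − v₀)/a = (17.5 − 0)/2.5 = 6.99 s
Final speed = 17.5 m/s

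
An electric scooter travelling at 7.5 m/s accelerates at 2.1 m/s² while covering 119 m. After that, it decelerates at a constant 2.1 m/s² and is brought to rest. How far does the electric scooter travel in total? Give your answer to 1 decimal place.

251.4 m

Phase 1 (accelerating): v₀ = 7.50 m/s, a = 2.1 m/s².
v² = v₀² + 2aΔx = 7.50² + 2·2.1·119 = 556 → v = 23.6 m/s
t = (v − v₀)/a = (23.6 − 7.50)/2.1 = 7.66 s

Phase 2 (decelerating): v₀ = 23.6 m/s, a = -2.1 m/s².
v = v₀ + at → t = (0 − 23.6) / -2.1 = 11.2 s
v² = v₀² + 2aΔx → Δx = (0² − 23.6²)/(2·-2.1) = 132 m
Total distance = 119 + 132 = 251 m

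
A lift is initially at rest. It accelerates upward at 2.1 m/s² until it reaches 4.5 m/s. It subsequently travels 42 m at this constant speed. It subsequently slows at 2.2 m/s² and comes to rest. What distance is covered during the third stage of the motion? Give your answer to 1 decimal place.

Phase 1 (accelerating): v₀ = 0 m/s, a = 2.1 m/s².
v = v₀ + at → t = (4.5 − 0) / 2.1 = 2.14 s
v² = v₀² + 2aΔx → Δx = (4.5² − 0²)/(2·2.1) = 4.82 m

Phase 2 (constant speed): v₀ = 4.50 m/s, a = 0 m/s².
Constant speed: t = d/v = 42/4.50 = 9.33 s

Phase 3 (decelerating): v₀ = 4.50 m/s, a = -2.2 m/s².
v = v₀ + at → t = (0 − 4.50) / -2.2 = 2.05 s
v² = v₀² + 2aΔx → Δx = (0² − 4.50²)/(2·-2.2) = 4.60 m
Distance in phase 3 = 4.60 m

4.6 m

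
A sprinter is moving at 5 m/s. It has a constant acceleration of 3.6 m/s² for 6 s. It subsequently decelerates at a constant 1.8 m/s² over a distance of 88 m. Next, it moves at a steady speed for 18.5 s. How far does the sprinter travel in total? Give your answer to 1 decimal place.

Phase 1 (accelerating): v₀ = 5.00 m/s, a = 3.6 m/s².
v = v₀ + at = 5.00 + (3.6)(6) = 26.6 m/s
Δx = v₀t + ½at² = 5.00·6 + 0.5·3.6·6² = 94.8 m

Phase 2 (decelerating): v₀ = 26.6 m/s, a = -1.8 m/s².
v² = v₀² + 2aΔx = 26.6² + 2·-1.8·88 = 391 → v = 19.8 m/s
t = (v − v₀)/a = (19.8 − 26.6)/-1.8 = 3.80 s

Phase 3 (constant speed): v₀ = 19.8 m/s, a = 0 m/s².
v = v₀ + at = 19.8 + (0)(18.5) = 19.8 m/s
Δx = v₀t + ½at² = 19.8·18.5 + 0.5·0·18.5² = 366 m
Total distance = 94.8 + 88.0 + 366 = 549 m

548.5 m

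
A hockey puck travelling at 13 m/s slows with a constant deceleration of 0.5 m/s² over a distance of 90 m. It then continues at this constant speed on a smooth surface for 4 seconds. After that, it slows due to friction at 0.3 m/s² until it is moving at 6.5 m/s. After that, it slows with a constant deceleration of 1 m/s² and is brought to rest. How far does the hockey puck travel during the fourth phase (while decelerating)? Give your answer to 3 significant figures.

Phase 1 (decelerating): v₀ = 13.0 m/s, a = -0.5 m/s².
v² = v₀² + 2aΔx = 13.0² + 2·-0.5·90 = 79.0 → v = 8.89 m/s
t = (v − v₀)/a = (8.89 − 13.0)/-0.5 = 8.22 s

Phase 2 (constant speed): v₀ = 8.89 m/s, a = 0 m/s².
v = v₀ + at = 8.89 + (0)(4) = 8.89 m/s
Δx = v₀t + ½at² = 8.89·4 + 0.5·0·4² = 35.6 m

Phase 3 (decelerating): v₀ = 8.89 m/s, a = -0.3 m/s².
v = v₀ + at → t = (6.5 − 8.89) / -0.3 = 7.96 s
v² = v₀² + 2aΔx → Δx = (6.5² − 8.89²)/(2·-0.3) = 61.2 m

Phase 4 (decelerating): v₀ = 6.50 m/s, a = -1 m/s².
v = v₀ + at → t = (0 − 6.50) / -1 = 6.50 s
v² = v₀² + 2aΔx → Δx = (0² − 6.50²)/(2·-1) = 21.1 m
Distance in phase 4 = 21.1 m

21.1 m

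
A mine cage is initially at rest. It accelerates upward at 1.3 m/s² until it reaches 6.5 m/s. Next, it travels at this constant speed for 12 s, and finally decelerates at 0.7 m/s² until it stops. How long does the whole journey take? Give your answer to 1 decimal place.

26.3 s

Phase 1 (accelerating): v₀ = 0 m/s, a = 1.3 m/s².
v = v₀ + at → t = (6.5 − 0) / 1.3 = 5.00 s
v² = v₀² + 2aΔx → Δx = (6.5² − 0²)/(2·1.3) = 16.2 m

Phase 2 (constant speed): v₀ = 6.50 m/s, a = 0 m/s².
v = v₀ + at = 6.50 + (0)(12) = 6.50 m/s
Δx = v₀t + ½at² = 6.50·12 + 0.5·0·12² = 78.0 m

Phase 3 (decelerating): v₀ = 6.50 m/s, a = -0.7 m/s².
v = v₀ + at → t = (0 − 6.50) / -0.7 = 9.29 s
v² = v₀² + 2aΔx → Δx = (0² − 6.50²)/(2·-0.7) = 30.2 m
Total time = 5.00 + 12.0 + 9.29 = 26.3 s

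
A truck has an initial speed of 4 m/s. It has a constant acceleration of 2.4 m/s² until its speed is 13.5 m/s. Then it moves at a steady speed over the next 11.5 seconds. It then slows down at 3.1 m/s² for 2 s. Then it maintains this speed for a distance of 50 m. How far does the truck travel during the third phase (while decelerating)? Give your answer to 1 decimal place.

Phase 1 (accelerating): v₀ = 4.00 m/s, a = 2.4 m/s².
v = v₀ + at → t = (13.5 − 4.00) / 2.4 = 3.96 s
v² = v₀² + 2aΔx → Δx = (13.5² − 4.00²)/(2·2.4) = 34.6 m

Phase 2 (constant speed): v₀ = 13.5 m/s, a = 0 m/s².
v = v₀ + at = 13.5 + (0)(11.5) = 13.5 m/s
Δx = v₀t + ½at² = 13.5·11.5 + 0.5·0·11.5² = 155 m

Phase 3 (decelerating): v₀ = 13.5 m/s, a = -3.1 m/s².
v = v₀ + at = 13.5 + (-3.1)(2) = 7.30 m/s
Δx = v₀t + ½at² = 13.5·2 + 0.5·-3.1·2² = 20.8 m
Distance in phase 3 = 20.8 m

20.8 m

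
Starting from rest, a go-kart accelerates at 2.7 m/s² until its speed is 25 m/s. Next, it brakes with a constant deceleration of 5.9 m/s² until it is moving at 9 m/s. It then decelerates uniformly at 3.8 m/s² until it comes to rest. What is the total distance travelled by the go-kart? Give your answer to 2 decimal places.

Phase 1 (accelerating): v₀ = 0 m/s, a = 2.7 m/s².
v = v₀ + at → t = (25 − 0) / 2.7 = 9.26 s
v² = v₀² + 2aΔx → Δx = (25² − 0²)/(2·2.7) = 116 m

Phase 2 (decelerating): v₀ = 25.0 m/s, a = -5.9 m/s².
v = v₀ + at → t = (9 − 25.0) / -5.9 = 2.71 s
v² = v₀² + 2aΔx → Δx = (9² − 25.0²)/(2·-5.9) = 46.1 m

Phase 3 (decelerating): v₀ = 9.00 m/s, a = -3.8 m/s².
v = v₀ + at → t = (0 − 9.00) / -3.8 = 2.37 s
v² = v₀² + 2aΔx → Δx = (0² − 9.00²)/(2·-3.8) = 10.7 m
Total distance = 116 + 46.1 + 10.7 = 173 m

172.50 m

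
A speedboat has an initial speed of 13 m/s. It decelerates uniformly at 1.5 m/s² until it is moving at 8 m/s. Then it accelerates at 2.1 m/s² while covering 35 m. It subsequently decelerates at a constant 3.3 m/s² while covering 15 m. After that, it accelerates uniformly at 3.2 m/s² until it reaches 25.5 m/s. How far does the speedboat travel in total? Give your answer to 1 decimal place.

169.1 m

Phase 1 (decelerating): v₀ = 13.0 m/s, a = -1.5 m/s².
v = v₀ + at → t = (8 − 13.0) / -1.5 = 3.33 s
v² = v₀² + 2aΔx → Δx = (8² − 13.0²)/(2·-1.5) = 35.0 m

Phase 2 (accelerating): v₀ = 8.00 m/s, a = 2.1 m/s².
v² = v₀² + 2aΔx = 8.00² + 2·2.1·35 = 211 → v = 14.5 m/s
t = (v − v₀)/a = (14.5 − 8.00)/2.1 = 3.11 s

Phase 3 (decelerating): v₀ = 14.5 m/s, a = -3.3 m/s².
v² = v₀² + 2aΔx = 14.5² + 2·-3.3·15 = 112 → v = 10.6 m/s
t = (v − v₀)/a = (10.6 − 14.5)/-3.3 = 1.19 s

Phase 4 (accelerating): v₀ = 10.6 m/s, a = 3.2 m/s².
v = v₀ + at → t = (25.5 − 10.6) / 3.2 = 4.66 s
v² = v₀² + 2aΔx → Δx = (25.5² − 10.6²)/(2·3.2) = 84.1 m
Total distance = 35.0 + 35.0 + 15.0 + 84.1 = 169 m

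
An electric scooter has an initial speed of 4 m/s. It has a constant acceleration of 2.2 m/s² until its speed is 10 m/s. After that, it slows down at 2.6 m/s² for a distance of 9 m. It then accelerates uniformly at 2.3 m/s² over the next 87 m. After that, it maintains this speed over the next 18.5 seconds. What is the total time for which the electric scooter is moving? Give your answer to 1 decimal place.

Phase 1 (accelerating): v₀ = 4.00 m/s, a = 2.2 m/s².
v = v₀ + at → t = (10 − 4.00) / 2.2 = 2.73 s
v² = v₀² + 2aΔx → Δx = (10² − 4.00²)/(2·2.2) = 19.1 m

Phase 2 (decelerating): v₀ = 10.0 m/s, a = -2.6 m/s².
v² = v₀² + 2aΔx = 10.0² + 2·-2.6·9 = 53.2 → v = 7.29 m/s
t = (v − v₀)/a = (7.29 − 10.0)/-2.6 = 1.04 s

Phase 3 (accelerating): v₀ = 7.29 m/s, a = 2.3 m/s².
v² = v₀² + 2aΔx = 7.29² + 2·2.3·87 = 453 → v = 21.3 m/s
t = (v − v₀)/a = (21.3 − 7.29)/2.3 = 6.09 s

Phase 4 (constant speed): v₀ = 21.3 m/s, a = 0 m/s².
v = v₀ + at = 21.3 + (0)(18.5) = 21.3 m/s
Δx = v₀t + ½at² = 21.3·18.5 + 0.5·0·18.5² = 394 m
Total time = 2.73 + 1.04 + 6.09 + 18.5 = 28.4 s

28.4 s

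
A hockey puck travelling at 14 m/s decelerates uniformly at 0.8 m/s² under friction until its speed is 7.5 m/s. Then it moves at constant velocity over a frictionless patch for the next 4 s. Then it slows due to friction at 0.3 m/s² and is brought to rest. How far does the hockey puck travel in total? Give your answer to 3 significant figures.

211 m

Phase 1 (decelerating): v₀ = 14.0 m/s, a = -0.8 m/s².
v = v₀ + at → t = (7.5 − 14.0) / -0.8 = 8.12 s
v² = v₀² + 2aΔx → Δx = (7.5² − 14.0²)/(2·-0.8) = 87.3 m

Phase 2 (constant speed): v₀ = 7.50 m/s, a = 0 m/s².
v = v₀ + at = 7.50 + (0)(4) = 7.50 m/s
Δx = v₀t + ½at² = 7.50·4 + 0.5·0·4² = 30.0 m

Phase 3 (decelerating): v₀ = 7.50 m/s, a = -0.3 m/s².
v = v₀ + at → t = (0 − 7.50) / -0.3 = 25.0 s
v² = v₀² + 2aΔx → Δx = (0² − 7.50²)/(2·-0.3) = 93.8 m
Total distance = 87.3 + 30.0 + 93.8 = 211 m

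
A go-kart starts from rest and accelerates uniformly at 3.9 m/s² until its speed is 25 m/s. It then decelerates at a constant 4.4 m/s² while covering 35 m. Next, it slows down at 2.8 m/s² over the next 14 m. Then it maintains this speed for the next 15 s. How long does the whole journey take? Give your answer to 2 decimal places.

23.89 s

Phase 1 (accelerating): v₀ = 0 m/s, a = 3.9 m/s².
v = v₀ + at → t = (25 − 0) / 3.9 = 6.41 s
v² = v₀² + 2aΔx → Δx = (25² − 0²)/(2·3.9) = 80.1 m

Phase 2 (decelerating): v₀ = 25.0 m/s, a = -4.4 m/s².
v² = v₀² + 2aΔx = 25.0² + 2·-4.4·35 = 317 → v = 17.8 m/s
t = (v − v₀)/a = (17.8 − 25.0)/-4.4 = 1.64 s

Phase 3 (decelerating): v₀ = 17.8 m/s, a = -2.8 m/s².
v² = v₀² + 2aΔx = 17.8² + 2·-2.8·14 = 239 → v = 15.4 m/s
t = (v − v₀)/a = (15.4 − 17.8)/-2.8 = 0.842 s

Phase 4 (constant speed): v₀ = 15.4 m/s, a = 0 m/s².
v = v₀ + at = 15.4 + (0)(15) = 15.4 m/s
Δx = v₀t + ½at² = 15.4·15 + 0.5·0·15² = 232 m
Total time = 6.41 + 1.64 + 0.842 + 15.0 = 23.9 s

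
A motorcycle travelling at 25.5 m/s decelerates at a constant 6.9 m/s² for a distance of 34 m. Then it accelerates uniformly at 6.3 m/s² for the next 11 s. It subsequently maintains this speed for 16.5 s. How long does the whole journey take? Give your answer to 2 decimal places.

29.25 s

Phase 1 (decelerating): v₀ = 25.5 m/s, a = -6.9 m/s².
v² = v₀² + 2aΔx = 25.5² + 2·-6.9·34 = 181 → v = 13.5 m/s
t = (v − v₀)/a = (13.5 − 25.5)/-6.9 = 1.75 s

Phase 2 (accelerating): v₀ = 13.5 m/s, a = 6.3 m/s².
v = v₀ + at = 13.5 + (6.3)(11) = 82.8 m/s
Δx = v₀t + ½at² = 13.5·11 + 0.5·6.3·11² = 529 m

Phase 3 (constant speed): v₀ = 82.8 m/s, a = 0 m/s².
v = v₀ + at = 82.8 + (0)(16.5) = 82.8 m/s
Δx = v₀t + ½at² = 82.8·16.5 + 0.5·0·16.5² = 1370 m
Total time = 1.75 + 11.0 + 16.5 = 29.2 s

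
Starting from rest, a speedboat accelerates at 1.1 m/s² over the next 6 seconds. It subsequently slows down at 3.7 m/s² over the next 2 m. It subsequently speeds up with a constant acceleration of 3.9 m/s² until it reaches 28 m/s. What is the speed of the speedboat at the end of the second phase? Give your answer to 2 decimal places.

5.36 m/s

Phase 1 (accelerating): v₀ = 0 m/s, a = 1.1 m/s².
v = v₀ + at = 0 + (1.1)(6) = 6.60 m/s
Δx = v₀t + ½at² = 0·6 + 0.5·1.1·6² = 19.8 m

Phase 2 (decelerating): v₀ = 6.60 m/s, a = -3.7 m/s².
v² = v₀² + 2aΔx = 6.60² + 2·-3.7·2 = 28.8 → v = 5.36 m/s
t = (v − v₀)/a = (5.36 − 6.60)/-3.7 = 0.334 s
Speed at end of phase 2 = 5.36 m/s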